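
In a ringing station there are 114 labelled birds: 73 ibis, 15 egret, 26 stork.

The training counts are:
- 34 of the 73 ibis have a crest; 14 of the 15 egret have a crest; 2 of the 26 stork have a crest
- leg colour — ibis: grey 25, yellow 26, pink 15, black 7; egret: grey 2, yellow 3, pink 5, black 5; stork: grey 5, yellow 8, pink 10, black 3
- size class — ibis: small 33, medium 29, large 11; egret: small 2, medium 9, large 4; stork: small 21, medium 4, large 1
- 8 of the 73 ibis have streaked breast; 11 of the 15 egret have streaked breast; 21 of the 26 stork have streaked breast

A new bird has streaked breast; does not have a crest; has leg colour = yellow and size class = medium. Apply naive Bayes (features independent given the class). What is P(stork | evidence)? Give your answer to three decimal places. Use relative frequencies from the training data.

0.570

ibis: (73/114) × (39/73) × (26/73) × (29/73) × (8/73) ≈ 0.0053046
egret: (15/114) × (1/15) × (3/15) × (9/15) × (11/15) ≈ 0.00077193
stork: (26/114) × (24/26) × (8/26) × (4/26) × (21/26) ≈ 0.00804925
P(stork | x) = 0.00804925 / 0.01412578 ≈ 0.570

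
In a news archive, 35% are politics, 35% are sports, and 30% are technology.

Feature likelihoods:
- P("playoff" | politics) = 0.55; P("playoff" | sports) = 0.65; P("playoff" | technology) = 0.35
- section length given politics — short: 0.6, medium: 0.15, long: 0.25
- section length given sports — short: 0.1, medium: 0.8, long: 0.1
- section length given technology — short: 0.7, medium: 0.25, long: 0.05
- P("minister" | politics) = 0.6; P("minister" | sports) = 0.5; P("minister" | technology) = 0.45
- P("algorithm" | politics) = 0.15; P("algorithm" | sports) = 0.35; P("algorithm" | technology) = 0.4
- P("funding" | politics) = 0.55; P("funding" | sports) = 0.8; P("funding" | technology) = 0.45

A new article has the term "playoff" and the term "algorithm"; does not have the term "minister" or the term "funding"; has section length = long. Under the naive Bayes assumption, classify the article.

politics: 0.35 × 0.55 × 0.25 × (1−0.6) × 0.15 × (1−0.55) = 0.001299375
sports: 0.35 × 0.65 × 0.1 × (1−0.5) × 0.35 × (1−0.8) = 0.00079625
technology: 0.3 × 0.35 × 0.05 × (1−0.45) × 0.4 × (1−0.45) = 0.00063525
Highest score → politics.

politics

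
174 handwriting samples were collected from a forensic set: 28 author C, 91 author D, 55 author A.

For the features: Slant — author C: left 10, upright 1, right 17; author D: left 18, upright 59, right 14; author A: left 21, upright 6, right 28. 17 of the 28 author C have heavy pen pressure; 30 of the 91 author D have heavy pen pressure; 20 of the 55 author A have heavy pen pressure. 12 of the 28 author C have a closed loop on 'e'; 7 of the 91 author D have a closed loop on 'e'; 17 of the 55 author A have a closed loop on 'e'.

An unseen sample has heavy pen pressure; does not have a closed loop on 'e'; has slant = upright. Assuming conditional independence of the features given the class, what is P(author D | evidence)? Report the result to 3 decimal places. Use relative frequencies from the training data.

author C: (28/174) × (1/28) × (17/28) × (16/28) ≈ 0.0019939
author D: (91/174) × (59/91) × (30/91) × (84/91) ≈ 0.103186
author A: (55/174) × (6/55) × (20/55) × (38/55) ≈ 0.00866344
P(author D | x) = 0.103186 / 0.11384334 ≈ 0.906

0.906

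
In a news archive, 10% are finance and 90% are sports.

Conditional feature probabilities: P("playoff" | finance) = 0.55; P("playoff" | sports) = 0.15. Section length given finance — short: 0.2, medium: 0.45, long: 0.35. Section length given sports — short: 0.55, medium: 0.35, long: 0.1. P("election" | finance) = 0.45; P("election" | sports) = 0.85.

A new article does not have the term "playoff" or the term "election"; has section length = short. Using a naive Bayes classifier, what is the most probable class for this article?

finance: 0.1 × (1−0.55) × 0.2 × (1−0.45) = 0.00495
sports: 0.9 × (1−0.15) × 0.55 × (1−0.85) = 0.0631125
Highest score → sports.

sports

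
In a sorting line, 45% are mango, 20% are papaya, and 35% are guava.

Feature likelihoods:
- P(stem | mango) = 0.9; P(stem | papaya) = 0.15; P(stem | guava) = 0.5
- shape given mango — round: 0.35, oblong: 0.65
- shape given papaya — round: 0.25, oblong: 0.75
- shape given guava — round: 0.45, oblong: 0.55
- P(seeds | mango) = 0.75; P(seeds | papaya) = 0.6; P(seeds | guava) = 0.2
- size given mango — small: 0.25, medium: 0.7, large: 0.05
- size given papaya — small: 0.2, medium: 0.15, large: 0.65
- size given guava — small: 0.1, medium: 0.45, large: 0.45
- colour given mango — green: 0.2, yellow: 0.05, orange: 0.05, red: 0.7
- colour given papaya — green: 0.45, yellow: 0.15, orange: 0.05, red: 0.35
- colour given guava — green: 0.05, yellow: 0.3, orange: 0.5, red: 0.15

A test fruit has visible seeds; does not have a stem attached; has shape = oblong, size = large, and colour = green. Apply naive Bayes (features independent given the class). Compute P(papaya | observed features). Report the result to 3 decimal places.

0.972

mango: 0.45 × (1−0.9) × 0.65 × 0.75 × 0.05 × 0.2 = 0.000219375
papaya: 0.2 × (1−0.15) × 0.75 × 0.6 × 0.65 × 0.45 = 0.02237625
guava: 0.35 × (1−0.5) × 0.55 × 0.2 × 0.45 × 0.05 = 0.000433125
P(papaya | x) = 0.02237625 / 0.02302875 ≈ 0.972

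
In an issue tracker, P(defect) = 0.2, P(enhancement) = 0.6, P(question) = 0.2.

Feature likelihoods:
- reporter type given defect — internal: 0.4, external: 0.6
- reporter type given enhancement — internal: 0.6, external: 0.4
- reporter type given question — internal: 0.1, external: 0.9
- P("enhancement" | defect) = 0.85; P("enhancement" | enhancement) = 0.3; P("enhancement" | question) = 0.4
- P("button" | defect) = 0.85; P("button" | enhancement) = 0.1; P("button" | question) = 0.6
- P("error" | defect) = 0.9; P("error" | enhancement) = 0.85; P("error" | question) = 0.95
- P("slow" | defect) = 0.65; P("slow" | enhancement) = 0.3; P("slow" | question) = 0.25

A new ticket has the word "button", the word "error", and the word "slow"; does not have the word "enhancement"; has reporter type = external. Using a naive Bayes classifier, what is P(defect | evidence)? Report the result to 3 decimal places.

defect: 0.2 × 0.6 × (1−0.85) × 0.85 × 0.9 × 0.65 = 0.0089505
enhancement: 0.6 × 0.4 × (1−0.3) × 0.1 × 0.85 × 0.3 = 0.004284
question: 0.2 × 0.9 × (1−0.4) × 0.6 × 0.95 × 0.25 = 0.01539
P(defect | x) = 0.0089505 / 0.0286245 ≈ 0.313

0.313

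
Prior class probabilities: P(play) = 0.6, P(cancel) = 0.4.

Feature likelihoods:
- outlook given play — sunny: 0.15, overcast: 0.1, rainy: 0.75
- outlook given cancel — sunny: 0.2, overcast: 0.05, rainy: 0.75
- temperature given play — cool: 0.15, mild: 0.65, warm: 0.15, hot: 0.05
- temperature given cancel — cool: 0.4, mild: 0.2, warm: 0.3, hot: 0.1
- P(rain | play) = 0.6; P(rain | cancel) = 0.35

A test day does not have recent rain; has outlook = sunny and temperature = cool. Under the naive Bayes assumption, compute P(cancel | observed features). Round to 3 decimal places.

0.794

play: 0.6 × 0.15 × 0.15 × (1−0.6) = 0.0054
cancel: 0.4 × 0.2 × 0.4 × (1−0.35) = 0.0208
P(cancel | x) = 0.0208 / 0.0262 ≈ 0.794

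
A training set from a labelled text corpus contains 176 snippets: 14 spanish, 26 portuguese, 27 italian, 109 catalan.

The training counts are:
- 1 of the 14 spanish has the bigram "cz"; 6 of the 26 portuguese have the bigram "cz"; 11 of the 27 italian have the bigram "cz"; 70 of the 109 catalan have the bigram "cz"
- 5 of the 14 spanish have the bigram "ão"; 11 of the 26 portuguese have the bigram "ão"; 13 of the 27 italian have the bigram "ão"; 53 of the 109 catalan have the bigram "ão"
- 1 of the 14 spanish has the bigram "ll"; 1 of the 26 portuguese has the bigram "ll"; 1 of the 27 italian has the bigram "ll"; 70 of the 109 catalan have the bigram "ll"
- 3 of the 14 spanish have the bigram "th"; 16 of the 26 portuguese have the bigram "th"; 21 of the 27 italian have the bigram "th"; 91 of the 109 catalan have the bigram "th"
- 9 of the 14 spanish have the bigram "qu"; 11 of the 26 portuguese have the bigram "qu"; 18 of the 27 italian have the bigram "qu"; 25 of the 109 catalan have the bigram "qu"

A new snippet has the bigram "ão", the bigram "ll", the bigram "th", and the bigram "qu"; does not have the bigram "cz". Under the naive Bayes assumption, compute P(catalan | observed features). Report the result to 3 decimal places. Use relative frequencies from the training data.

spanish: (14/176) × (13/14) × (5/14) × (1/14) × (3/14) × (9/14) ≈ 0.000259569
portuguese: (26/176) × (20/26) × (11/26) × (1/26) × (16/26) × (11/26) ≈ 0.000481426
italian: (27/176) × (16/27) × (13/27) × (1/27) × (21/27) × (18/27) ≈ 0.000840596
catalan: (109/176) × (39/109) × (53/109) × (70/109) × (91/109) × (25/109) ≈ 0.0132496
P(catalan | x) = 0.0132496 / 0.014831191 ≈ 0.893

0.893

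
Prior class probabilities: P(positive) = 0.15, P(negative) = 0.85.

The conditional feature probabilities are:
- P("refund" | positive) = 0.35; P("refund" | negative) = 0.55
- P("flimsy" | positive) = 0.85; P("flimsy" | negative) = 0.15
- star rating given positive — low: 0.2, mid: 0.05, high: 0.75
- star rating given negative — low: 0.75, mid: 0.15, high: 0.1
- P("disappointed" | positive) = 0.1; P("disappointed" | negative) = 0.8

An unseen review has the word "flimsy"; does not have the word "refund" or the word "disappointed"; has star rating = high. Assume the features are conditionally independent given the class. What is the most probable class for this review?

positive: 0.15 × (1−0.35) × 0.85 × 0.75 × (1−0.1) = 0.055940625
negative: 0.85 × (1−0.55) × 0.15 × 0.1 × (1−0.8) = 0.0011475
Highest score → positive.

positive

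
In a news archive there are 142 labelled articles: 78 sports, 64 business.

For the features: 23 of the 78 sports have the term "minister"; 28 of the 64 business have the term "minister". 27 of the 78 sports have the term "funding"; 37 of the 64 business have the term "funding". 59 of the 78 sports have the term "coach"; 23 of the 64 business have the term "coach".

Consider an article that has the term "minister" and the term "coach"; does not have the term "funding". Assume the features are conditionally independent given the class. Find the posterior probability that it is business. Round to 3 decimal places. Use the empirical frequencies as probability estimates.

0.272

sports: (78/142) × (23/78) × (51/78) × (59/78) ≈ 0.0801074
business: (64/142) × (28/64) × (27/64) × (23/64) ≈ 0.0298952
P(business | x) = 0.0298952 / 0.1100026 ≈ 0.272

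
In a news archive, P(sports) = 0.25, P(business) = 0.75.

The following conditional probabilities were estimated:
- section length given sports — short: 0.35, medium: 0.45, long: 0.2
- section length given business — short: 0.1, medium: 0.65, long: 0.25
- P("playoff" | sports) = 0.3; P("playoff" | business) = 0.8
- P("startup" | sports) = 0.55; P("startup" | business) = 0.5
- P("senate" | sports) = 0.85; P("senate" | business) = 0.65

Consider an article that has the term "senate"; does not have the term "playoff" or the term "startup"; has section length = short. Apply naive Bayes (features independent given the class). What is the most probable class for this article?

sports

sports: 0.25 × 0.35 × (1−0.3) × (1−0.55) × 0.85 = 0.023428125
business: 0.75 × 0.1 × (1−0.8) × (1−0.5) × 0.65 = 0.004875
Highest score → sports.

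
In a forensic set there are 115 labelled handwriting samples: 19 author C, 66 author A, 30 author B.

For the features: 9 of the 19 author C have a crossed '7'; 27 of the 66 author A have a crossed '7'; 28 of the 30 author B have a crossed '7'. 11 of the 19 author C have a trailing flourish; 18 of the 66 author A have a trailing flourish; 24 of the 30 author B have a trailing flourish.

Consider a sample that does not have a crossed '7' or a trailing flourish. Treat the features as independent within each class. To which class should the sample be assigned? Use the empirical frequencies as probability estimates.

author A

author C: (19/115) × (10/19) × (8/19) ≈ 0.0366133
author A: (66/115) × (39/66) × (48/66) ≈ 0.24664
author B: (30/115) × (2/30) × (6/30) ≈ 0.00347826
Highest score → author A.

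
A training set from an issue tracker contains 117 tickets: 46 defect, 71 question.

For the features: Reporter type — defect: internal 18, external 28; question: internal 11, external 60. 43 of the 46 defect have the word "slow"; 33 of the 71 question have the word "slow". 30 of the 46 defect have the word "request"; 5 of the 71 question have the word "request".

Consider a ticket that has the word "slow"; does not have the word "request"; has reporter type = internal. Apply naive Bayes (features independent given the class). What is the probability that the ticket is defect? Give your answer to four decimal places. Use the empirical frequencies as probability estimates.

0.5519

defect: (46/117) × (18/46) × (43/46) × (16/46) ≈ 0.0500218
question: (71/117) × (11/71) × (33/71) × (66/71) ≈ 0.0406208
P(defect | x) = 0.0500218 / 0.0906426 ≈ 0.5519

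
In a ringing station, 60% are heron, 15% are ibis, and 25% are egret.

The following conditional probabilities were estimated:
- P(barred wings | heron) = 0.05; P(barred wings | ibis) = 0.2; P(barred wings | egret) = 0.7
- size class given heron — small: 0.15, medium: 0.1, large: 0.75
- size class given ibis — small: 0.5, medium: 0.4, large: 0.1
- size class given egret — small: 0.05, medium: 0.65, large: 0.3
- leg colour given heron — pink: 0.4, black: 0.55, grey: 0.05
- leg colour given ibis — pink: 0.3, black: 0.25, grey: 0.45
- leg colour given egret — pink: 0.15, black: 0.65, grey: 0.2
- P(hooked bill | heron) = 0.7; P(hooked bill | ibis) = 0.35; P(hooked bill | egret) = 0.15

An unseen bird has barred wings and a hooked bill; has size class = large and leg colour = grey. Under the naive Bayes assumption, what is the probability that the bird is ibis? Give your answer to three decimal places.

0.167

heron: 0.6 × 0.05 × 0.75 × 0.05 × 0.7 = 0.0007875
ibis: 0.15 × 0.2 × 0.1 × 0.45 × 0.35 = 0.0004725
egret: 0.25 × 0.7 × 0.3 × 0.2 × 0.15 = 0.001575
P(ibis | x) = 0.0004725 / 0.002835 ≈ 0.167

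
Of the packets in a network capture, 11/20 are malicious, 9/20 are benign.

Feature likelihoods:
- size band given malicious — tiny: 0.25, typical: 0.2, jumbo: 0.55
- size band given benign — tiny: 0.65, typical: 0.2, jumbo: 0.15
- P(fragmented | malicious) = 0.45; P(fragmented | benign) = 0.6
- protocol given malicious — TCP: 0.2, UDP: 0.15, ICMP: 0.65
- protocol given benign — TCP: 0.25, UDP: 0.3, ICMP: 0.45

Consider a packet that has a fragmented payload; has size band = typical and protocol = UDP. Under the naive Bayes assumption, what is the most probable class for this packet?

benign

malicious: 0.55 × 0.2 × 0.45 × 0.15 = 0.007425
benign: 0.45 × 0.2 × 0.6 × 0.3 = 0.0162
Highest score → benign.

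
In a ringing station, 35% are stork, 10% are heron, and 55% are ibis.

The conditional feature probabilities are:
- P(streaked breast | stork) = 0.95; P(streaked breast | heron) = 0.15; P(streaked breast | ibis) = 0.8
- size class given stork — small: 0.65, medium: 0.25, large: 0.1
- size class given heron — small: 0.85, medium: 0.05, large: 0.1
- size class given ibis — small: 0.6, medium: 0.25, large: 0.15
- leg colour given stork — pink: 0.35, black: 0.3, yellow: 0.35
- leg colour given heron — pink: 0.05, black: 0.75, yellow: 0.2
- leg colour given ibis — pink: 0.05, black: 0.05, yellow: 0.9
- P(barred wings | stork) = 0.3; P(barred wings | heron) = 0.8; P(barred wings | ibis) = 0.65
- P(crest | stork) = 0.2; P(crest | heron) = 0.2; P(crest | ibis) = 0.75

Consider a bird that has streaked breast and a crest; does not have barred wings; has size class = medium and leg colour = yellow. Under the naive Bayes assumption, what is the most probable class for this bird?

ibis

stork: 0.35 × 0.95 × 0.25 × 0.35 × (1−0.3) × 0.2 = 0.004073125
heron: 0.1 × 0.15 × 0.05 × 0.2 × (1−0.8) × 0.2 = 0.000006
ibis: 0.55 × 0.8 × 0.25 × 0.9 × (1−0.65) × 0.75 = 0.0259875
Highest score → ibis.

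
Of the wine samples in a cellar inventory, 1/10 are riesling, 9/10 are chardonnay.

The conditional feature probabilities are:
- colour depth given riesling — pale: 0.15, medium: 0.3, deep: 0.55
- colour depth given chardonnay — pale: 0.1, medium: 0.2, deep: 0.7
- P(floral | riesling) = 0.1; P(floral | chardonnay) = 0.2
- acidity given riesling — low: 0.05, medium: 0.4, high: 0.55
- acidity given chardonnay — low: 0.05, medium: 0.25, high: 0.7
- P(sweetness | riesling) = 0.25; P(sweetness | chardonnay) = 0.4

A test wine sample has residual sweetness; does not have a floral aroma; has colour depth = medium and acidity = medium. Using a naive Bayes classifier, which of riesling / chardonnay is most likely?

chardonnay

riesling: 0.1 × 0.3 × (1−0.1) × 0.4 × 0.25 = 0.0027
chardonnay: 0.9 × 0.2 × (1−0.2) × 0.25 × 0.4 = 0.0144
Highest score → chardonnay.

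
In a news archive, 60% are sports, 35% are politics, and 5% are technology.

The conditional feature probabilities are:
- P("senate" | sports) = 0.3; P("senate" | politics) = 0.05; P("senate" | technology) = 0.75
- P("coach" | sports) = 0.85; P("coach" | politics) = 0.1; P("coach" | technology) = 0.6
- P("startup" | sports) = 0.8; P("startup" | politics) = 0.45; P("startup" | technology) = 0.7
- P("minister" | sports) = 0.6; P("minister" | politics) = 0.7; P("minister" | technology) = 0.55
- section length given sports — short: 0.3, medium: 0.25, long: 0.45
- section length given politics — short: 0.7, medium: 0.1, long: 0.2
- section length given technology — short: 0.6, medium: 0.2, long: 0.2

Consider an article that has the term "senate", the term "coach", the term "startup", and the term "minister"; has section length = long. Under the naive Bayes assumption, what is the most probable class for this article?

sports

sports: 0.6 × 0.3 × 0.85 × 0.8 × 0.6 × 0.45 = 0.033048
politics: 0.35 × 0.05 × 0.1 × 0.45 × 0.7 × 0.2 = 0.00011025
technology: 0.05 × 0.75 × 0.6 × 0.7 × 0.55 × 0.2 = 0.0017325
Highest score → sports.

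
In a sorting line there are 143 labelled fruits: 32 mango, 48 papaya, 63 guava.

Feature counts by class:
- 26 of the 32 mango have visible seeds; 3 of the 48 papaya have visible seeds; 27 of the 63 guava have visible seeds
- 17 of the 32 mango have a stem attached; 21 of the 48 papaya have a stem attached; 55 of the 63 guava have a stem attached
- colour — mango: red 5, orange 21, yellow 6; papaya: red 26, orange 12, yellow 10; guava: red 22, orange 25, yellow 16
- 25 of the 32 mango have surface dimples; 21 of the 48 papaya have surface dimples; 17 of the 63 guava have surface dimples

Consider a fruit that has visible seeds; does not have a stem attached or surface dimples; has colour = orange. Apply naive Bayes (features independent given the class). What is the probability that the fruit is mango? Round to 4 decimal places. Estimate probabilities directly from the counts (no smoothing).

mango: (32/143) × (26/32) × (15/32) × (21/32) × (7/32) ≈ 0.0122348
papaya: (48/143) × (3/48) × (27/48) × (12/48) × (27/48) ≈ 0.00165947
guava: (63/143) × (27/63) × (8/63) × (25/63) × (46/63) ≈ 0.00694695
P(mango | x) = 0.0122348 / 0.02084122 ≈ 0.5870

0.5870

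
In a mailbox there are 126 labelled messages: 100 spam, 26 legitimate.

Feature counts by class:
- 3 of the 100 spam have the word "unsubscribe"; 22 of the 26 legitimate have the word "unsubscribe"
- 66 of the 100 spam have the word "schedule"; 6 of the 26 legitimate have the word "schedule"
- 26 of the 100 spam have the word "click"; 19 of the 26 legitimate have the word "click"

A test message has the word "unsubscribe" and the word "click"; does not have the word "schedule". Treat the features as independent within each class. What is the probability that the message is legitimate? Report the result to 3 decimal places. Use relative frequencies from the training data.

0.979

spam: (100/126) × (3/100) × (34/100) × (26/100) ≈ 0.00210476
legitimate: (26/126) × (22/26) × (20/26) × (19/26) ≈ 0.0981497
P(legitimate | x) = 0.0981497 / 0.10025446 ≈ 0.979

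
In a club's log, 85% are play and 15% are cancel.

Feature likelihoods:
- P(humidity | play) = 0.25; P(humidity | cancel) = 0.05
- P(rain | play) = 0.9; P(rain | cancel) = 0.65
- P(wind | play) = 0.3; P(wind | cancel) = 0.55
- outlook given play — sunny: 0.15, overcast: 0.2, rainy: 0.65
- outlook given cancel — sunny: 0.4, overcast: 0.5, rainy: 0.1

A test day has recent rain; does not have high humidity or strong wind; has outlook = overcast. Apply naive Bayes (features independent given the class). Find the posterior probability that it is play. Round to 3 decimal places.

0.794

play: 0.85 × (1−0.25) × 0.9 × (1−0.3) × 0.2 = 0.080325
cancel: 0.15 × (1−0.05) × 0.65 × (1−0.55) × 0.5 = 0.020840625
P(play | x) = 0.080325 / 0.101165625 ≈ 0.794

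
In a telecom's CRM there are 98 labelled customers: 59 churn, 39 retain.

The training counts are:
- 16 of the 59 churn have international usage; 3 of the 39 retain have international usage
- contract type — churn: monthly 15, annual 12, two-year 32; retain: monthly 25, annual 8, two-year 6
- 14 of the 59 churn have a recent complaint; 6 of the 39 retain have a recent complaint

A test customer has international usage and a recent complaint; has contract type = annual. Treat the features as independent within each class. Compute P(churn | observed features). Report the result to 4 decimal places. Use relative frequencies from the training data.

churn: (59/98) × (16/59) × (12/59) × (14/59) ≈ 0.00787951
retain: (39/98) × (3/39) × (8/39) × (6/39) ≈ 0.000966067
P(churn | x) = 0.00787951 / 0.008845577 ≈ 0.8908

0.8908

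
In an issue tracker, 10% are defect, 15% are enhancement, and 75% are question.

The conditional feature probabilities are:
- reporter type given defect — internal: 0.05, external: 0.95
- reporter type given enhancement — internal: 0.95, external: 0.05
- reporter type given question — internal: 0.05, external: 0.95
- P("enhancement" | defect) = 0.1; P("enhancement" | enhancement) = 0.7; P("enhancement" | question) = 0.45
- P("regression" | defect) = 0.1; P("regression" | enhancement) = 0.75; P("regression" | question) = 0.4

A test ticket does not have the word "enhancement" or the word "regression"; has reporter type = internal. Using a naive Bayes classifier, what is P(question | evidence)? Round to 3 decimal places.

0.456

defect: 0.1 × 0.05 × (1−0.1) × (1−0.1) = 0.00405
enhancement: 0.15 × 0.95 × (1−0.7) × (1−0.75) = 0.0106875
question: 0.75 × 0.05 × (1−0.45) × (1−0.4) = 0.012375
P(question | x) = 0.012375 / 0.0271125 ≈ 0.456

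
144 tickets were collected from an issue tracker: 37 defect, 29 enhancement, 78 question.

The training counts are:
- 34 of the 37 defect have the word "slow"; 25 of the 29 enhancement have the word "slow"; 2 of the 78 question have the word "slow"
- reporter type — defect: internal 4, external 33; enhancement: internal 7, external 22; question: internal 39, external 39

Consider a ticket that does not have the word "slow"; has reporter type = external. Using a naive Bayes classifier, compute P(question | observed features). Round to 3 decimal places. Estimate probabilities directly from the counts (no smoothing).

defect: (37/144) × (3/37) × (33/37) ≈ 0.0185811
enhancement: (29/144) × (4/29) × (22/29) ≈ 0.0210728
question: (78/144) × (76/78) × (39/78) ≈ 0.263889
P(question | x) = 0.263889 / 0.3035429 ≈ 0.869

0.869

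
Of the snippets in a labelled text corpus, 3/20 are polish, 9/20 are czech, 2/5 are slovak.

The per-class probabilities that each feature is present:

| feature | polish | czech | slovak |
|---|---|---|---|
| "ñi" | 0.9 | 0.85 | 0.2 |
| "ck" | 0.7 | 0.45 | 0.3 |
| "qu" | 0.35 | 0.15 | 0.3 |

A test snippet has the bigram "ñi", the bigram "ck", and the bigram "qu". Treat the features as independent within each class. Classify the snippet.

polish: 0.15 × 0.9 × 0.7 × 0.35 = 0.033075
czech: 0.45 × 0.85 × 0.45 × 0.15 = 0.02581875
slovak: 0.4 × 0.2 × 0.3 × 0.3 = 0.0072
Highest score → polish.

polish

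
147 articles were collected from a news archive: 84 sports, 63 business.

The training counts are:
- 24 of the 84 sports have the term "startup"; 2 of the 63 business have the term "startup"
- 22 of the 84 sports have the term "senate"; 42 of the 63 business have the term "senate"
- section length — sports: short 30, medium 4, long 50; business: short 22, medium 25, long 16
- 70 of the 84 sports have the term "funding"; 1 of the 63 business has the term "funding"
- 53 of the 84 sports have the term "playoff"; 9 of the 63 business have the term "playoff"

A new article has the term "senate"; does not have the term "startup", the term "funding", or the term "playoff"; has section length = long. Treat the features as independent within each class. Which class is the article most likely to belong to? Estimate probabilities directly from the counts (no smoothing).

business

sports: (84/147) × (60/84) × (22/84) × (50/84) × (14/84) × (31/84) ≈ 0.00391381
business: (63/147) × (61/63) × (42/63) × (16/63) × (62/63) × (54/63) ≈ 0.0592659
Highest score → business.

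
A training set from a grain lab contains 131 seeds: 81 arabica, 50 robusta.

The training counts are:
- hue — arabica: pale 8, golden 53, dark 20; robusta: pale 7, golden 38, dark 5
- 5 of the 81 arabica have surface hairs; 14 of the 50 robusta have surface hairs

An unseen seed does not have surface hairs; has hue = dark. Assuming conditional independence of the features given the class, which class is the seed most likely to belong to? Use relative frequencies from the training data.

arabica

arabica: (81/131) × (20/81) × (76/81) ≈ 0.143248
robusta: (50/131) × (5/50) × (36/50) ≈ 0.0274809
Highest score → arabica.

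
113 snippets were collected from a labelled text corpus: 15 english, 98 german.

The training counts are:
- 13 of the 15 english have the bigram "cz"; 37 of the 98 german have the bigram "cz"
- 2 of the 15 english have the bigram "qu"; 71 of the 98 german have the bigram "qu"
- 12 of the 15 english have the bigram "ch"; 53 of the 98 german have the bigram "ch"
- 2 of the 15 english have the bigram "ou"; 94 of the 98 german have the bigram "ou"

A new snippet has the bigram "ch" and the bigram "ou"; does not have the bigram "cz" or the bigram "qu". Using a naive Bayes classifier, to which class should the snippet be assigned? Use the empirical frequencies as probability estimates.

german

english: (15/113) × (2/15) × (13/15) × (12/15) × (2/15) ≈ 0.00163618
german: (98/113) × (61/98) × (27/98) × (53/98) × (94/98) ≈ 0.0771508
Highest score → german.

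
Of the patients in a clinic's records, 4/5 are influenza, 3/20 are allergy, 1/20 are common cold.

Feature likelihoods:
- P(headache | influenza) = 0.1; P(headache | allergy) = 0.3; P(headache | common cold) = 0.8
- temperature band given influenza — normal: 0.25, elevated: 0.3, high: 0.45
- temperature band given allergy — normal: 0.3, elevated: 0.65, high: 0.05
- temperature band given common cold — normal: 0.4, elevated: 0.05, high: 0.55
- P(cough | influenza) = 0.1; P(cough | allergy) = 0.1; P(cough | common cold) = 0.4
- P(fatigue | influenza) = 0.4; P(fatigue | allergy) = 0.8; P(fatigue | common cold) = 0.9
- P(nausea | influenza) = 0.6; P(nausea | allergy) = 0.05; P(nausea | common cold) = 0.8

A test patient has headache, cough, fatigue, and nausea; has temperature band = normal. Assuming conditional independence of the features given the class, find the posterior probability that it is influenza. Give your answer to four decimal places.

influenza: 0.8 × 0.1 × 0.25 × 0.1 × 0.4 × 0.6 = 0.00048
allergy: 0.15 × 0.3 × 0.3 × 0.1 × 0.8 × 0.05 = 0.000054
common cold: 0.05 × 0.8 × 0.4 × 0.4 × 0.9 × 0.8 = 0.004608
P(influenza | x) = 0.00048 / 0.005142 ≈ 0.0933

0.0933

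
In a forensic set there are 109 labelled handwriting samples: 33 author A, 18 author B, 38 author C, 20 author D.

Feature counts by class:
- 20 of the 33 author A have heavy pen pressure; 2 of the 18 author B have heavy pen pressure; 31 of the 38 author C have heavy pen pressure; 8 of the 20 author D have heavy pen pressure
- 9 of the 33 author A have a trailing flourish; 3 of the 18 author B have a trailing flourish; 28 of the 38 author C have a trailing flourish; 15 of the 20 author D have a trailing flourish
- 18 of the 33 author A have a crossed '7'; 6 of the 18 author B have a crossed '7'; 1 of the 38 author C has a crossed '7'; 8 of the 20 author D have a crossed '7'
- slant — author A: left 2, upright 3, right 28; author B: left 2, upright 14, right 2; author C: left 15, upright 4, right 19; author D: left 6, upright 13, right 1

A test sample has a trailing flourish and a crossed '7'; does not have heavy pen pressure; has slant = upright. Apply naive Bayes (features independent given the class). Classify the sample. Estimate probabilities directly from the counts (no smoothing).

author A: (33/109) × (13/33) × (9/33) × (18/33) × (3/33) ≈ 0.00161291
author B: (18/109) × (16/18) × (3/18) × (6/18) × (14/18) ≈ 0.00634273
author C: (38/109) × (7/38) × (28/38) × (1/38) × (4/38) ≈ 0.000131081
author D: (20/109) × (12/20) × (15/20) × (8/20) × (13/20) ≈ 0.0214679
Highest score → author D.

author D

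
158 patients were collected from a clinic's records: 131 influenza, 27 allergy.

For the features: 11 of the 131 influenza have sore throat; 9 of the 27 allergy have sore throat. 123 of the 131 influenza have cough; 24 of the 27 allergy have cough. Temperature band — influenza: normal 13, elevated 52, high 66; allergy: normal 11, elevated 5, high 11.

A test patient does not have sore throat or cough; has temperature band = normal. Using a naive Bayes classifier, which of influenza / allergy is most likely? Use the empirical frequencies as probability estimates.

influenza: (131/158) × (120/131) × (8/131) × (13/131) ≈ 0.00460272
allergy: (27/158) × (18/27) × (3/27) × (11/27) ≈ 0.00515706
Highest score → allergy.

allergy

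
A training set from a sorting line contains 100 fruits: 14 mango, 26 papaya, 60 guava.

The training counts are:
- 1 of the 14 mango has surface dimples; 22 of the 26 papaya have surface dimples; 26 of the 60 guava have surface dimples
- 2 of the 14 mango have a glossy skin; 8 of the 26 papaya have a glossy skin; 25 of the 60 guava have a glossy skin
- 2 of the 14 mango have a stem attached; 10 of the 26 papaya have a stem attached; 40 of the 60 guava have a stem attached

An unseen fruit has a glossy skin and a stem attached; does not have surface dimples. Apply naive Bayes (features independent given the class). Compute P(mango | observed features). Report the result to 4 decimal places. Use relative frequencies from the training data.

0.0261

mango: (14/100) × (13/14) × (2/14) × (2/14) ≈ 0.00265306
papaya: (26/100) × (4/26) × (8/26) × (10/26) ≈ 0.00473373
guava: (60/100) × (34/60) × (25/60) × (40/60) ≈ 0.0944444
P(mango | x) = 0.00265306 / 0.10183119 ≈ 0.0261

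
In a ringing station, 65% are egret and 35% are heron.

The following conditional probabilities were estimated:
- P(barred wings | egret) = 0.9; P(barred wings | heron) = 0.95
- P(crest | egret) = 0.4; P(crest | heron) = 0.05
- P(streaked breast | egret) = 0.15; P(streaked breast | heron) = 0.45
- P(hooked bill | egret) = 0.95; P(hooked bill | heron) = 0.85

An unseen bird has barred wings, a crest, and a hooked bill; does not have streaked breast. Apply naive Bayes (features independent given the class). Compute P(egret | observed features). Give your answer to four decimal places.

egret: 0.65 × 0.9 × 0.4 × (1−0.15) × 0.95 = 0.188955
heron: 0.35 × 0.95 × 0.05 × (1−0.45) × 0.85 = 0.0077721875
P(egret | x) = 0.188955 / 0.1967271875 ≈ 0.9605

0.9605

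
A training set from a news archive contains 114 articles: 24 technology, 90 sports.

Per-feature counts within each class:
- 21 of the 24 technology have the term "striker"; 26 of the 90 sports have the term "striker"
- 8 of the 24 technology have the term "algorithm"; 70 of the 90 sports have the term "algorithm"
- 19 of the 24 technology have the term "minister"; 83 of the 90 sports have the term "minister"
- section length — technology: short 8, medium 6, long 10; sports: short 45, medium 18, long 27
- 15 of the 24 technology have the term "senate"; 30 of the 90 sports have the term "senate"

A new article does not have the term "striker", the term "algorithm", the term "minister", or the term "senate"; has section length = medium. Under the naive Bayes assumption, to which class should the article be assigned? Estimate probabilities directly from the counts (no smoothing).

technology: (24/114) × (3/24) × (16/24) × (5/24) × (6/24) × (9/24) ≈ 0.000342654
sports: (90/114) × (64/90) × (20/90) × (7/90) × (18/90) × (60/90) ≈ 0.00129377
Highest score → sports.

sports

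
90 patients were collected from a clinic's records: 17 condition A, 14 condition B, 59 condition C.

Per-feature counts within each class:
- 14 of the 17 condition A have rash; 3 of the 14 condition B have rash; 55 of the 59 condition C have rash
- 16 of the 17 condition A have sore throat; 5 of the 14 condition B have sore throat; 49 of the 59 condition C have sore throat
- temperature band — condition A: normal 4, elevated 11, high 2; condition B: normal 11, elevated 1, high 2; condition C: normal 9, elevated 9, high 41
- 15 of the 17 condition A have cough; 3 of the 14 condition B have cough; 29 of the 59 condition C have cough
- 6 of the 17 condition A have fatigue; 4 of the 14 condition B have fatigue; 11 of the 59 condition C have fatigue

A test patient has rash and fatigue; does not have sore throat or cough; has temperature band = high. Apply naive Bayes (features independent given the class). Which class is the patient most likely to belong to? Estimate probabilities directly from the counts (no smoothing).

condition A: (17/90) × (14/17) × (1/17) × (2/17) × (2/17) × (6/17) ≈ 0.0000446993
condition B: (14/90) × (3/14) × (9/14) × (2/14) × (11/14) × (4/14) ≈ 0.000687214
condition C: (59/90) × (55/59) × (10/59) × (41/59) × (30/59) × (11/59) ≈ 0.00682354
Highest score → condition C.

condition C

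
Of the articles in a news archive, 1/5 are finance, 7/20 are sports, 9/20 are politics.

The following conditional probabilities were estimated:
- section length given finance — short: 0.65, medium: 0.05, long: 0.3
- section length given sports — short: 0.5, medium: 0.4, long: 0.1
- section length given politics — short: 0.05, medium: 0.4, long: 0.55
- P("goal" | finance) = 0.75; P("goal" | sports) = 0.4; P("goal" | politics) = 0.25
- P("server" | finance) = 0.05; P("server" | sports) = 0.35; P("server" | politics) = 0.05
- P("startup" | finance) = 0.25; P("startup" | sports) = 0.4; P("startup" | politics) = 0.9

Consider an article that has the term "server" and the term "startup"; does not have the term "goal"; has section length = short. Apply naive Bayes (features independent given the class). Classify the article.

sports

finance: 0.2 × 0.65 × (1−0.75) × 0.05 × 0.25 = 0.00040625
sports: 0.35 × 0.5 × (1−0.4) × 0.35 × 0.4 = 0.0147
politics: 0.45 × 0.05 × (1−0.25) × 0.05 × 0.9 = 0.000759375
Highest score → sports.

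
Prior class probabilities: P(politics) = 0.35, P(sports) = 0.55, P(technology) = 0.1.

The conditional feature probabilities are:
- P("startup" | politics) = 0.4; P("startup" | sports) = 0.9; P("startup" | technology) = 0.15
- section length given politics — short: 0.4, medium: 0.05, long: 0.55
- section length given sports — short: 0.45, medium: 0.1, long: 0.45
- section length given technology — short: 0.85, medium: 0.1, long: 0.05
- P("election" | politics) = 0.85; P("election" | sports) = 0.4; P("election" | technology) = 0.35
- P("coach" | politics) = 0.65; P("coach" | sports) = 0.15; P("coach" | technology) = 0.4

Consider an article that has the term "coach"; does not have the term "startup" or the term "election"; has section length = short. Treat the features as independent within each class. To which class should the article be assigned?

technology

politics: 0.35 × (1−0.4) × 0.4 × (1−0.85) × 0.65 = 0.00819
sports: 0.55 × (1−0.9) × 0.45 × (1−0.4) × 0.15 = 0.0022275
technology: 0.1 × (1−0.15) × 0.85 × (1−0.35) × 0.4 = 0.018785
Highest score → technology.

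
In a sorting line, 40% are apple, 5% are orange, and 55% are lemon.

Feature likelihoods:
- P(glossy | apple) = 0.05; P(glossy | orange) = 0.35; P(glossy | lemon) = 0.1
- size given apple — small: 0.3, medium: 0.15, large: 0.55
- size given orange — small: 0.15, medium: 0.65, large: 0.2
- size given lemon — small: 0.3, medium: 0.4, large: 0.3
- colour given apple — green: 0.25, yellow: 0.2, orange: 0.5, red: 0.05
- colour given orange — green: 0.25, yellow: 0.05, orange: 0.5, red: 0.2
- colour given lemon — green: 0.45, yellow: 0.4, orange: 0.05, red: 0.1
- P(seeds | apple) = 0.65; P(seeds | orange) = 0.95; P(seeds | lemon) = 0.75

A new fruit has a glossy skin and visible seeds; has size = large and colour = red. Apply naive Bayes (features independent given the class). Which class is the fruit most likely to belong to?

lemon

apple: 0.4 × 0.05 × 0.55 × 0.05 × 0.65 = 0.0003575
orange: 0.05 × 0.35 × 0.2 × 0.2 × 0.95 = 0.000665
lemon: 0.55 × 0.1 × 0.3 × 0.1 × 0.75 = 0.0012375
Highest score → lemon.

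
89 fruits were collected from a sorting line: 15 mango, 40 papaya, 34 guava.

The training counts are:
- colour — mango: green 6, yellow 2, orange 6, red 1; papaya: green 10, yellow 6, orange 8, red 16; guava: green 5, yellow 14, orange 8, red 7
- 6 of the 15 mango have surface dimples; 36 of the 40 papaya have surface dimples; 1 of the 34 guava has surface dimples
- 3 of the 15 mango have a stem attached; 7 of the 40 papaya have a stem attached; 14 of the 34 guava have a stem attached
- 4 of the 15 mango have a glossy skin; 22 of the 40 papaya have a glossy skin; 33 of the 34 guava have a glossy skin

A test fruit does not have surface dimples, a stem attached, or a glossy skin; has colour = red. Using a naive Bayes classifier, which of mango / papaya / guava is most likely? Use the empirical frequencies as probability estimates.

mango: (15/89) × (1/15) × (9/15) × (12/15) × (11/15) ≈ 0.00395506
papaya: (40/89) × (16/40) × (4/40) × (33/40) × (18/40) ≈ 0.00667416
guava: (34/89) × (7/34) × (33/34) × (20/34) × (1/34) ≈ 0.00132073
Highest score → papaya.

papaya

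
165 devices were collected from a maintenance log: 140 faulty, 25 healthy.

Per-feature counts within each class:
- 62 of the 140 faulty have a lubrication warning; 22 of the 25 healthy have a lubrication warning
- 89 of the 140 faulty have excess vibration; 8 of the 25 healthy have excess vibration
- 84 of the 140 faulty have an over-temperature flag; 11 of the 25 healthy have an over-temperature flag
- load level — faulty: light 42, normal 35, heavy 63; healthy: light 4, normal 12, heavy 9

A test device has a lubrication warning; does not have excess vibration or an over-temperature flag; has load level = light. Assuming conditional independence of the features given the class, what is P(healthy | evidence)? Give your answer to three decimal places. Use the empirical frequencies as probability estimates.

0.331

faulty: (140/165) × (62/140) × (51/140) × (56/140) × (42/140) ≈ 0.016426
healthy: (25/165) × (22/25) × (17/25) × (14/25) × (4/25) ≈ 0.00812373
P(healthy | x) = 0.00812373 / 0.02454973 ≈ 0.331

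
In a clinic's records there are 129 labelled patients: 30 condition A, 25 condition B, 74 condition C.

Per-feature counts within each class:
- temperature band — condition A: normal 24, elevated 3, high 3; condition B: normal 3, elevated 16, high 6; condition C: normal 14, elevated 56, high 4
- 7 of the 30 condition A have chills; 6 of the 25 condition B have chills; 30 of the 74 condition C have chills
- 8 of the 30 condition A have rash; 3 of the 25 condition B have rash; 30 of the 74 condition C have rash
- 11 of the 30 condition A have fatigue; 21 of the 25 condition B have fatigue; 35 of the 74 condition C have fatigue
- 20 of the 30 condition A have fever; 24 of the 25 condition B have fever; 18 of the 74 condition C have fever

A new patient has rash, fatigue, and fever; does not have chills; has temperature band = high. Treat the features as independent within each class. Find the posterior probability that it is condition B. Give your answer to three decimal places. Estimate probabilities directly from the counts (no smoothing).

0.628

condition A: (30/129) × (3/30) × (23/30) × (8/30) × (11/30) × (20/30) ≈ 0.00116222
condition B: (25/129) × (6/25) × (19/25) × (3/25) × (21/25) × (24/25) ≈ 0.00342064
condition C: (74/129) × (4/74) × (44/74) × (30/74) × (35/74) × (18/74) ≈ 0.00085992
P(condition B | x) = 0.00342064 / 0.00544278 ≈ 0.628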